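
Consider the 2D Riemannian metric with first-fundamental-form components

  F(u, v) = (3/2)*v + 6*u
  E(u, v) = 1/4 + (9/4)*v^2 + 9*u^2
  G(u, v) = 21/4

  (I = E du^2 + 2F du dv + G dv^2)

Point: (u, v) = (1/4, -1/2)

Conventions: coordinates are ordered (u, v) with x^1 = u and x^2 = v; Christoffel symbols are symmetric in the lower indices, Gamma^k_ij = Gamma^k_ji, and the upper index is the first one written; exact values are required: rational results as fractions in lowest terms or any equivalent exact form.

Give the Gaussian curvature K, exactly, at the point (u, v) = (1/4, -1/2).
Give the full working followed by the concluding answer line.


E = 11/8, F = 3/4, G = 21/4, EG - F^2 = 213/32 at the point
E_u = 9/2, E_v = -9/4, F_u = 6, F_v = 3/2, G_u = 0, G_v = 0
E_vv = 9/2, F_uv = 0, G_uu = 0
Compute both Brioschi determinants and normalise by (EG - F^2)^2.
M1 = [[-E_vv/2 + F_uv - G_uu/2, E_u/2, F_u - E_v/2], [F_v - G_u/2, E, F], [G_v/2, F, G]] = [[-9/4, 9/4, 57/8], [3/2, 11/8, 3/4], [0, 3/4, 21/4]]; det M1 = -3159/128
M2 = [[0, E_v/2, G_u/2], [E_v/2, E, F], [G_u/2, F, G]] = [[0, -9/8, 0], [-9/8, 11/8, 3/4], [0, 3/4, 21/4]]; det M2 = -1701/256
det M1 - det M2 = -4617/256; K = -4617/256 / (213/32)^2 = -2052/5041

Answer: K = -2052/5041


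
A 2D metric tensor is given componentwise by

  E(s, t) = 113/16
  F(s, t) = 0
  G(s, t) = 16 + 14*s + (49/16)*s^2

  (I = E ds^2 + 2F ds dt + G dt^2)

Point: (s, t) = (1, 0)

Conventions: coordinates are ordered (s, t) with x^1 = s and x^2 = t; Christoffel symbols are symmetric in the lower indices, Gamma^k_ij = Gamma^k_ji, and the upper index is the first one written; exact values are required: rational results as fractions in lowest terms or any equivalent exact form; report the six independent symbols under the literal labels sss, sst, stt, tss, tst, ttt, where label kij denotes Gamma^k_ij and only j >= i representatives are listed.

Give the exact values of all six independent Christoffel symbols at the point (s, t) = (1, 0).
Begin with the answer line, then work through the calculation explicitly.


Answer: Gamma_sss = 0, Gamma_sst = 0, Gamma_stt = -161/113, Gamma_tss = 0, Gamma_tst = 7/23, Gamma_ttt = 0

E = 113/16, F = 0, G = 529/16 at the point
E_s = 0, E_t = 0, F_s = 0, F_t = 0, G_s = 161/8, G_t = 0
EG - F^2 = 59777/256;  g^inv = (256/59777) * [[529/16, 0], [0, 113/16]]
first-kind symbols [ij,l] = (1/2)(d_i g_jl + d_j g_il - d_l g_ij): [ss,s] = E_s/2 = 0, [ss,t] = F_s - E_t/2 = 0, [st,s] = E_t/2 = 0, [st,t] = G_s/2 = 161/16, [tt,s] = F_t - G_s/2 = -161/16, [tt,t] = G_t/2 = 0
Gamma^s_ij = (G*[ij,s] - F*[ij,t])/(EG - F^2), Gamma^t_ij = (E*[ij,t] - F*[ij,s])/(EG - F^2)


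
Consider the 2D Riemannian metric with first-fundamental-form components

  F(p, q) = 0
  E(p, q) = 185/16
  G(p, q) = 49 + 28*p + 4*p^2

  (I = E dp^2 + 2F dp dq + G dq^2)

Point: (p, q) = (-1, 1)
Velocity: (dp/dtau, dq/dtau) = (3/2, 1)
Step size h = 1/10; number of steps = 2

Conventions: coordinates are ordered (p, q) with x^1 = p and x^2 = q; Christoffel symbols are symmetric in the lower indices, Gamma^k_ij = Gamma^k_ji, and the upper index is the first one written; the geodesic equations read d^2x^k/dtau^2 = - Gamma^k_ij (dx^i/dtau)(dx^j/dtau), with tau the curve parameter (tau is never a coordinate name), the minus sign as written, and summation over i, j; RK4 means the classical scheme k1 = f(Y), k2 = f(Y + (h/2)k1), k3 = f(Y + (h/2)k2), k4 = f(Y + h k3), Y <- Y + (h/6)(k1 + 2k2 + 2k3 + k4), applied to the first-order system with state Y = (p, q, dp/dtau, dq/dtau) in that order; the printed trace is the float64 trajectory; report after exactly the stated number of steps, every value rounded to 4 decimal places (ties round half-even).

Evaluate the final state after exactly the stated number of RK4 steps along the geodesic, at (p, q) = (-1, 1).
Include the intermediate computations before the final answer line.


f(Y) = (dp/dtau, dq/dtau, -Gamma^p_ij Y'^i Y'^j, -Gamma^q_ij Y'^i Y'^j) with the Gammas evaluated at the stage position; h = 0.100000; intermediate values shown to 6 dp
step 0: p = -1.0000, q = 1.0000, dp/dtau = 1.5000, dq/dtau = 1.0000
step 1:
  k1: at (p, q) = (-1.000000, 1.000000), (dp/dtau, dq/dtau) = (1.500000, 1.000000); Gamma_ppp = 0.000000, Gamma_ppq = 0.000000, Gamma_pqq = -0.864865, Gamma_qpp = 0.000000, Gamma_qpq = 0.400000, Gamma_qqq = 0.000000; k1 = (1.500000, 1.000000, 0.864865, -1.200000)
  k2: at (p, q) = (-0.925000, 1.050000), (dp/dtau, dq/dtau) = (1.543243, 0.940000); Gamma_ppp = 0.000000, Gamma_ppq = 0.000000, Gamma_pqq = -0.890811, Gamma_qpp = 0.000000, Gamma_qpq = 0.388350, Gamma_qqq = 0.000000; k2 = (1.543243, 0.940000, 0.787120, -1.126717)
  k3: at (p, q) = (-0.922838, 1.047000), (dp/dtau, dq/dtau) = (1.539356, 0.943664); Gamma_ppp = 0.000000, Gamma_ppq = 0.000000, Gamma_pqq = -0.891559, Gamma_qpp = 0.000000, Gamma_qpq = 0.388024, Gamma_qqq = 0.000000; k3 = (1.539356, 0.943664, 0.793935, -1.127314)
  k4: at (p, q) = (-0.846064, 1.094366), (dp/dtau, dq/dtau) = (1.579393, 0.887269); Gamma_ppp = 0.000000, Gamma_ppq = 0.000000, Gamma_pqq = -0.918118, Gamma_qpp = 0.000000, Gamma_qpq = 0.376799, Gamma_qqq = 0.000000; k4 = (1.579393, 0.887269, 0.722785, -1.056051)
  Y <- Y + (h/6)(k1 + 2k2 + 2k3 + k4): p = -0.8459, q = 1.0942, dp/dtau = 1.5792, dq/dtau = 0.8873
step 2:
  k1: at (p, q) = (-0.845923, 1.094243), (dp/dtau, dq/dtau) = (1.579163, 0.887265); Gamma_ppp = 0.000000, Gamma_ppq = 0.000000, Gamma_pqq = -0.918167, Gamma_qpp = 0.000000, Gamma_qpq = 0.376779, Gamma_qqq = 0.000000; k1 = (1.579163, 0.887265, 0.722817, -1.055836)
  k2: at (p, q) = (-0.766965, 1.138607), (dp/dtau, dq/dtau) = (1.615304, 0.834473); Gamma_ppp = 0.000000, Gamma_ppq = 0.000000, Gamma_pqq = -0.945482, Gamma_qpp = 0.000000, Gamma_qpq = 0.365894, Gamma_qqq = 0.000000; k2 = (1.615304, 0.834473, 0.658382, -0.986396)
  k3: at (p, q) = (-0.765158, 1.135967), (dp/dtau, dq/dtau) = (1.612082, 0.837945); Gamma_ppp = 0.000000, Gamma_ppq = 0.000000, Gamma_pqq = -0.946107, Gamma_qpp = 0.000000, Gamma_qpq = 0.365652, Gamma_qqq = 0.000000; k3 = (1.612082, 0.837945, 0.664311, -0.987871)
  k4: at (p, q) = (-0.684715, 1.178038), (dp/dtau, dq/dtau) = (1.645594, 0.788478); Gamma_ppp = 0.000000, Gamma_ppq = 0.000000, Gamma_pqq = -0.973936, Gamma_qpp = 0.000000, Gamma_qpq = 0.355204, Gamma_qqq = 0.000000; k4 = (1.645594, 0.788478, 0.605493, -0.921764)
  Y <- Y + (h/6)(k1 + 2k2 + 2k3 + k4): p = -0.6846, q = 1.1779, dp/dtau = 1.6454, dq/dtau = 0.7885

Answer: p = -0.6846, q = 1.1779, dp/dtau = 1.6454, dq/dtau = 0.7885


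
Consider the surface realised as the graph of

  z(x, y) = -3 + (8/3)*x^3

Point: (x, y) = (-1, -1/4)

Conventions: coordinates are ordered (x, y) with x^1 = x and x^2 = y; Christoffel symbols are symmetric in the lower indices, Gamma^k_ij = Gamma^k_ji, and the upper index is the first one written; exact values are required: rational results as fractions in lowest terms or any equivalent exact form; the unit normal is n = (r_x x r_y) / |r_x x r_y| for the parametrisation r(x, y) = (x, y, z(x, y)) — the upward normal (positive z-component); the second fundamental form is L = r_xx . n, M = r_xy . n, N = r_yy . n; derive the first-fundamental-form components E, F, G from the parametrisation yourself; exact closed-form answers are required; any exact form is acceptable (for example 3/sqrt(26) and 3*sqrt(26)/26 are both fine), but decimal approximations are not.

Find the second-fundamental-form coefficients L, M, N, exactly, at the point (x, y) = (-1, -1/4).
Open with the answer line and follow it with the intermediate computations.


Answer: L = -16*sqrt(65)/65, M = 0, N = 0

z_x = 8, z_y = 0, z_xx = -16, z_xy = 0, z_yy = 0
E = 65, F = 0, G = 1; answer radicand W^2 = 65
unnormalised second-form numerators: l = -16, m = 0, n = 0; L = l/sqrt(65), and similarly M = m/sqrt(W^2), N = n/sqrt(W^2)


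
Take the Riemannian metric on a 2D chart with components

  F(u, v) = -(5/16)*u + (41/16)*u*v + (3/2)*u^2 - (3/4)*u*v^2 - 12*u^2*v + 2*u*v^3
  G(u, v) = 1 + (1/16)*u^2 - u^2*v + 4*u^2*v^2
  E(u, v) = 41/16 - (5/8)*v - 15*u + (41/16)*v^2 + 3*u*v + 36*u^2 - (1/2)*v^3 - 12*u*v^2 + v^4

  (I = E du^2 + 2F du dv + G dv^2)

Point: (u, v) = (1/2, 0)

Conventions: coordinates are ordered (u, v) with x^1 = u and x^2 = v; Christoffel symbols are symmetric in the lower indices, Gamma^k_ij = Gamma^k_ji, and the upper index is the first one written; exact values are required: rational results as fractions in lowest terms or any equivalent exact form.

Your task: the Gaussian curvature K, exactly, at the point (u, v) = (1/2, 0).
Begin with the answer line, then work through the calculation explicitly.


Answer: K = -24832/68121

E = 65/16, F = 7/32, G = 65/64, EG - F^2 = 261/64 at the point
E_u = 21, E_v = 7/8, F_u = 19/16, F_v = -55/32, G_u = 1/16, G_v = -1/4
E_vv = -55/8, F_uv = -151/16, G_uu = 1/8
By Brioschi, K is (det M1 - det M2) divided by (EG - F^2) squared.
M1 = [[-E_vv/2 + F_uv - G_uu/2, E_u/2, F_u - E_v/2], [F_v - G_u/2, E, F], [G_v/2, F, G]] = [[-97/16, 21/2, 3/4], [-7/4, 65/16, 7/32], [-1/8, 7/32, 65/64]]; det M1 = -6405/1024
M2 = [[0, E_v/2, G_u/2], [E_v/2, E, F], [G_u/2, F, G]] = [[0, 7/16, 1/32], [7/16, 65/16, 7/32], [1/32, 7/32, 65/64]]; det M2 = -197/1024
det M1 - det M2 = -97/16; K = -97/16 / (261/64)^2 = -24832/68121


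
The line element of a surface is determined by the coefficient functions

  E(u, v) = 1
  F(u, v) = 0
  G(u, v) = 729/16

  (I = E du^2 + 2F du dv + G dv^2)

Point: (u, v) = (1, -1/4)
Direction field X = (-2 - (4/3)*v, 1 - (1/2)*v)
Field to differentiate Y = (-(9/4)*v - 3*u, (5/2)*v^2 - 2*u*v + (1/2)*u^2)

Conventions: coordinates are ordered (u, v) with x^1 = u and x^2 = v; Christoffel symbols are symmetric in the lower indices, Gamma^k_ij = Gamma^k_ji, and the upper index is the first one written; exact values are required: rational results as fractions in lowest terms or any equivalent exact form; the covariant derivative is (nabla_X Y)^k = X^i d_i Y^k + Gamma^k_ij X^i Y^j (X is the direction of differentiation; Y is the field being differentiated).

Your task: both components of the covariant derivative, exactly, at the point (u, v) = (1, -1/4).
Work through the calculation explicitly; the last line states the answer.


E = 1, F = 0, G = 729/16 at the point
E_u = 0, E_v = 0, F_u = 0, F_v = 0, G_u = 0, G_v = 0
EG - F^2 = 729/16;  g^inv = (16/729) * [[729/16, 0], [0, 1]]
first-kind symbols [ij,l] = (1/2)(d_i g_jl + d_j g_il - d_l g_ij): [uu,u] = E_u/2 = 0, [uu,v] = F_u - E_v/2 = 0, [uv,u] = E_v/2 = 0, [uv,v] = G_u/2 = 0, [vv,u] = F_v - G_u/2 = 0, [vv,v] = G_v/2 = 0
Gamma^u_ij = (G*[ij,u] - F*[ij,v])/(EG - F^2), Gamma^v_ij = (E*[ij,v] - F*[ij,u])/(EG - F^2)
Gamma_uuu = 0, Gamma_uuv = 0, Gamma_uvv = 0, Gamma_vuu = 0, Gamma_vuv = 0, Gamma_vvv = 0
X = (-5/3, 9/8), Y = (-39/16, 37/32) at the point

Answer: (nabla_X Y)^u = 79/32, (nabla_X Y)^v = -197/32


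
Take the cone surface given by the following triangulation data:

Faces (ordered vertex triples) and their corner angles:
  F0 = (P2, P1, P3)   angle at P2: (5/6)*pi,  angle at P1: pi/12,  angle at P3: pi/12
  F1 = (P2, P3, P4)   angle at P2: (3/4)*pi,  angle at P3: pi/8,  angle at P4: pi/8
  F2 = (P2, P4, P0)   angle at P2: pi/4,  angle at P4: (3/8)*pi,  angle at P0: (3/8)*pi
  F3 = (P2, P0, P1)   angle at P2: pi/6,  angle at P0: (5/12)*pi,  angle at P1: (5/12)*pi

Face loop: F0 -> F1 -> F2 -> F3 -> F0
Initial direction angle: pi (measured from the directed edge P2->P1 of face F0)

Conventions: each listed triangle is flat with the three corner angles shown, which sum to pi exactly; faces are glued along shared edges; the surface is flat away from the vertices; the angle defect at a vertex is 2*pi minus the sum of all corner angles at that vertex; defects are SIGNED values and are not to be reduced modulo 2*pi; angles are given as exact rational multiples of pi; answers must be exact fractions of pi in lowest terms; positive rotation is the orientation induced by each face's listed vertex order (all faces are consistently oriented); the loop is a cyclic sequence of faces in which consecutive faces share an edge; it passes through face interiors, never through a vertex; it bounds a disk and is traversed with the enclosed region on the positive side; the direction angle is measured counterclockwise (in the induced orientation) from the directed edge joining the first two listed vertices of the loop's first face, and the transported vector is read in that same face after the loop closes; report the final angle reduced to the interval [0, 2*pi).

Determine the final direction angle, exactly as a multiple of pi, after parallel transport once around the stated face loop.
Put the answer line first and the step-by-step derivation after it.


Answer: final direction angle = pi

enclosed vertex P2: corner angles sum to 2*pi, defect = 2*pi - 2*pi = 0
transport around the loop rotates by the sum of enclosed defects; add to the initial angle mod 2*pi
final angle = pi + 0 = pi (mod 2*pi)


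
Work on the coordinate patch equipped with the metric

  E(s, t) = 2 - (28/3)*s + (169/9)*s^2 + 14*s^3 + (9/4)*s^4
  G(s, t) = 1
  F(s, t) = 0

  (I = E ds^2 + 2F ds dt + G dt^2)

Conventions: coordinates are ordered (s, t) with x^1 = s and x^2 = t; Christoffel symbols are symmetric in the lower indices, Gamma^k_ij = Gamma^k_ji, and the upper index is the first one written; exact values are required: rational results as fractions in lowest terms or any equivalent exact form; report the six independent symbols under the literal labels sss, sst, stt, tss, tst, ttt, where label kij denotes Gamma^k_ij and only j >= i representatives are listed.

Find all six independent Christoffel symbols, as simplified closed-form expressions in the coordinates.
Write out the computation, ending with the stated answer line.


E = 2 - (28/3)*s + (169/9)*s^2 + 14*s^3 + (9/4)*s^4; F = 0; G = 1
Gamma^k_ij = (1/2) g^{kl} (d_i g_jl + d_j g_il - d_l g_ij), with g^inv = (1/(EG-F^2)) [[G, -F], [-F, E]]
first partials: E_s = -28/3 + (338/9)*s + 42*s^2 + 9*s^3, E_t = 0, F_s = 0, F_t = 0, G_s = 0, G_t = 0
D = EG - F^2 = 2 - (28/3)*s + (169/9)*s^2 + 14*s^3 + (9/4)*s^4
expanded: Gamma^s_ss = (G E_s - 2F F_s + F E_t)/(2D), Gamma^s_st = (G E_t - F G_s)/(2D), Gamma^s_tt = (2G F_t - G G_s - F G_t)/(2D), Gamma^t_ss = (2E F_s - E E_t - F E_s)/(2D), Gamma^t_st = (E G_s - F E_t)/(2D), Gamma^t_tt = (E G_t - 2F F_t + F G_s)/(2D); substitute and cancel common factors

Answer: Gamma_sss = (162*s^3 + 756*s^2 + 676*s - 168)/(81*s^4 + 504*s^3 + 676*s^2 - 336*s + 72), Gamma_sst = 0, Gamma_stt = 0, Gamma_tss = 0, Gamma_tst = 0, Gamma_ttt = 0


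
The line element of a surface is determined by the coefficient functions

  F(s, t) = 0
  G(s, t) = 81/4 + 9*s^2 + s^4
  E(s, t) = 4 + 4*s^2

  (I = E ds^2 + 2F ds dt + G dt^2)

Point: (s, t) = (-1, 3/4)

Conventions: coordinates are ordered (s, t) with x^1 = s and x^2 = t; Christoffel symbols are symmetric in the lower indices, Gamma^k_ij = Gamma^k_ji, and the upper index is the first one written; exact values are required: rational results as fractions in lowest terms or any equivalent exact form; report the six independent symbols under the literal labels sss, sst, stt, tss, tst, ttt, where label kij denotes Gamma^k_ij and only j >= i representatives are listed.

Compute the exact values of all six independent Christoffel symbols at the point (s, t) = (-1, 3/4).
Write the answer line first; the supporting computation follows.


Answer: Gamma_sss = -1/2, Gamma_sst = 0, Gamma_stt = 11/8, Gamma_tss = 0, Gamma_tst = -4/11, Gamma_ttt = 0

E = 8, F = 0, G = 121/4 at the point
E_s = -8, E_t = 0, F_s = 0, F_t = 0, G_s = -22, G_t = 0
EG - F^2 = 242;  g^inv = (1/242) * [[121/4, 0], [0, 8]]
first-kind symbols [ij,l] = (1/2)(d_i g_jl + d_j g_il - d_l g_ij): [ss,s] = E_s/2 = -4, [ss,t] = F_s - E_t/2 = 0, [st,s] = E_t/2 = 0, [st,t] = G_s/2 = -11, [tt,s] = F_t - G_s/2 = 11, [tt,t] = G_t/2 = 0
Gamma^s_ij = (G*[ij,s] - F*[ij,t])/(EG - F^2), Gamma^t_ij = (E*[ij,t] - F*[ij,s])/(EG - F^2)


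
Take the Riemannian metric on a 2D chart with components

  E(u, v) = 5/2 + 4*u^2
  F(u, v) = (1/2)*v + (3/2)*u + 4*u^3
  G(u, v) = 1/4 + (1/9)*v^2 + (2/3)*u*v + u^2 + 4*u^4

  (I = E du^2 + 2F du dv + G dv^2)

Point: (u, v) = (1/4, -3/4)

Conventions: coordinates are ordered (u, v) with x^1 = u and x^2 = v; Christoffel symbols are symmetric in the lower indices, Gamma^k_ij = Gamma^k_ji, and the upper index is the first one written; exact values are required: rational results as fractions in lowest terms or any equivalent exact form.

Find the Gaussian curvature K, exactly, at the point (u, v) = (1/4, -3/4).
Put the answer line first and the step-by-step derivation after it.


Answer: K = -29824/8649

E = 11/4, F = 1/16, G = 17/64, EG - F^2 = 93/128 at the point
E_u = 2, E_v = 0, F_u = 9/4, F_v = 1/2, G_u = 1/4, G_v = 0
E_vv = 0, F_uv = 0, G_uu = 5
Using the Brioschi determinant formula for K from the metric derivatives:
M1 = [[-E_vv/2 + F_uv - G_uu/2, E_u/2, F_u - E_v/2], [F_v - G_u/2, E, F], [G_v/2, F, G]] = [[-5/2, 1, 9/4], [3/8, 11/4, 1/16], [0, 1/16, 17/64]]; det M1 = -477/256
M2 = [[0, E_v/2, G_u/2], [E_v/2, E, F], [G_u/2, F, G]] = [[0, 0, 1/8], [0, 11/4, 1/16], [1/8, 1/16, 17/64]]; det M2 = -11/256
det M1 - det M2 = -233/128; K = -233/128 / (93/128)^2 = -29824/8649


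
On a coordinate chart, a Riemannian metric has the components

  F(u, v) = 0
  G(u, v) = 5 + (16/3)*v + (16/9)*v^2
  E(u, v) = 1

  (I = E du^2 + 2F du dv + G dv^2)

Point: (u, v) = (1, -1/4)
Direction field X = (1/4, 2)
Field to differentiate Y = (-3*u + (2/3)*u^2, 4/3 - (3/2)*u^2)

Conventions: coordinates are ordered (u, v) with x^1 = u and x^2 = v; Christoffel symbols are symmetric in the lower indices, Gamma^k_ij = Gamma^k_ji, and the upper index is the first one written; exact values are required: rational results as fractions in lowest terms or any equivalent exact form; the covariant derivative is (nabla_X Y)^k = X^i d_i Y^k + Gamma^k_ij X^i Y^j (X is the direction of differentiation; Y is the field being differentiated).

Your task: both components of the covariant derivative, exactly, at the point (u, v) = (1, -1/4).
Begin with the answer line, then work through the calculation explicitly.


Answer: (nabla_X Y)^u = -5/12, (nabla_X Y)^v = -193/204

E = 1, F = 0, G = 34/9 at the point
E_u = 0, E_v = 0, F_u = 0, F_v = 0, G_u = 0, G_v = 40/9
EG - F^2 = 34/9;  g^inv = (9/34) * [[34/9, 0], [0, 1]]
first-kind symbols [ij,l] = (1/2)(d_i g_jl + d_j g_il - d_l g_ij): [uu,u] = E_u/2 = 0, [uu,v] = F_u - E_v/2 = 0, [uv,u] = E_v/2 = 0, [uv,v] = G_u/2 = 0, [vv,u] = F_v - G_u/2 = 0, [vv,v] = G_v/2 = 20/9
Gamma^u_ij = (G*[ij,u] - F*[ij,v])/(EG - F^2), Gamma^v_ij = (E*[ij,v] - F*[ij,u])/(EG - F^2)
Gamma_uuu = 0, Gamma_uuv = 0, Gamma_uvv = 0, Gamma_vuu = 0, Gamma_vuv = 0, Gamma_vvv = 10/17
X = (1/4, 2), Y = (-7/3, -1/6) at the point


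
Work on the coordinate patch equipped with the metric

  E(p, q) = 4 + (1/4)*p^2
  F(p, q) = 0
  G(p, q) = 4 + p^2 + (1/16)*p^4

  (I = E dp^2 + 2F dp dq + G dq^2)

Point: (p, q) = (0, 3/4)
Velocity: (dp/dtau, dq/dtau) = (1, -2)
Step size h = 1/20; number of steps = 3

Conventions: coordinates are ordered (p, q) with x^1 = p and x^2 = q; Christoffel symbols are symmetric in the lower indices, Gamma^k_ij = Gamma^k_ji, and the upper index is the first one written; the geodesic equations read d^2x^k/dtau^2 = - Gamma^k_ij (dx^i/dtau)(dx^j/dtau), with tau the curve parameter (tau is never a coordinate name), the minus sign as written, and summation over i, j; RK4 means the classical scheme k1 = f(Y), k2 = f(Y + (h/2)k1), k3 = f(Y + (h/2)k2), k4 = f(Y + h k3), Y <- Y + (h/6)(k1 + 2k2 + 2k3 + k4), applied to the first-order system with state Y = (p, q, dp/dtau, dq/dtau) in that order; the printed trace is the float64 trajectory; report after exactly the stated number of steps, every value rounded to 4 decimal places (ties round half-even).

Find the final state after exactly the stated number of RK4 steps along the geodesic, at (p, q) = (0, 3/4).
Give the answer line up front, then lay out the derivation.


Answer: p = 0.1505, q = 0.4506, dp/dtau = 1.0105, dq/dtau = -1.9887

f(Y) = (dp/dtau, dq/dtau, -Gamma^p_ij Y'^i Y'^j, -Gamma^q_ij Y'^i Y'^j) with the Gammas evaluated at the stage position; h = 0.050000; intermediate values shown to 6 dp
step 0: p = 0.0000, q = 0.7500, dp/dtau = 1.0000, dq/dtau = -2.0000
step 1:
  k1: at (p, q) = (0.000000, 0.750000), (dp/dtau, dq/dtau) = (1.000000, -2.000000); Gamma_ppp = 0.000000, Gamma_ppq = 0.000000, Gamma_pqq = 0.000000, Gamma_qpp = 0.000000, Gamma_qpq = 0.000000, Gamma_qqq = 0.000000; k1 = (1.000000, -2.000000, 0.000000, 0.000000)
  k2: at (p, q) = (0.025000, 0.700000), (dp/dtau, dq/dtau) = (1.000000, -2.000000); Gamma_ppp = 0.001562, Gamma_ppq = 0.000000, Gamma_pqq = -0.006250, Gamma_qpp = 0.000000, Gamma_qpq = 0.006250, Gamma_qqq = 0.000000; k2 = (1.000000, -2.000000, 0.023439, 0.024998)
  k3: at (p, q) = (0.025000, 0.700000), (dp/dtau, dq/dtau) = (1.000586, -1.999375); Gamma_ppp = 0.001562, Gamma_ppq = 0.000000, Gamma_pqq = -0.006250, Gamma_qpp = 0.000000, Gamma_qpq = 0.006250, Gamma_qqq = 0.000000; k3 = (1.000586, -1.999375, 0.023421, 0.025005)
  k4: at (p, q) = (0.050029, 0.650031), (dp/dtau, dq/dtau) = (1.001171, -1.998750); Gamma_ppp = 0.003126, Gamma_ppq = 0.000000, Gamma_pqq = -0.012509, Gamma_qpp = 0.000000, Gamma_qpq = 0.012503, Gamma_qqq = 0.000000; k4 = (1.001171, -1.998750, 0.046841, 0.050041)
  Y <- Y + (h/6)(k1 + 2k2 + 2k3 + k4): p = 0.0500, q = 0.6500, dp/dtau = 1.0012, dq/dtau = -1.9987
step 2:
  k1: at (p, q) = (0.050020, 0.650021), (dp/dtau, dq/dtau) = (1.001171, -1.998750); Gamma_ppp = 0.003126, Gamma_ppq = 0.000000, Gamma_pqq = -0.012507, Gamma_qpp = 0.000000, Gamma_qpq = 0.012501, Gamma_qqq = 0.000000; k1 = (1.001171, -1.998750, 0.046832, 0.050031)
  k2: at (p, q) = (0.075049, 0.600052), (dp/dtau, dq/dtau) = (1.002342, -1.997499); Gamma_ppp = 0.004689, Gamma_ppq = 0.000000, Gamma_pqq = -0.018769, Gamma_qpp = 0.000000, Gamma_qpq = 0.018749, Gamma_qqq = 0.000000; k2 = (1.002342, -1.997499, 0.070177, 0.075078)
  k3: at (p, q) = (0.075078, 0.600083), (dp/dtau, dq/dtau) = (1.002926, -1.996873); Gamma_ppp = 0.004691, Gamma_ppq = 0.000000, Gamma_pqq = -0.018776, Gamma_qpp = 0.000000, Gamma_qpq = 0.018756, Gamma_qqq = 0.000000; k3 = (1.002926, -1.996873, 0.070152, 0.075127)
  k4: at (p, q) = (0.100166, 0.550177), (dp/dtau, dq/dtau) = (1.004679, -1.994993); Gamma_ppp = 0.006256, Gamma_ppq = 0.000000, Gamma_pqq = -0.025057, Gamma_qpp = 0.000000, Gamma_qpq = 0.025010, Gamma_qqq = 0.000000; k4 = (1.004679, -1.994993, 0.093412, 0.100257)
  Y <- Y + (h/6)(k1 + 2k2 + 2k3 + k4): p = 0.1002, q = 0.5502, dp/dtau = 1.0047, dq/dtau = -1.9950
step 3:
  k1: at (p, q) = (0.100156, 0.550167), (dp/dtau, dq/dtau) = (1.004679, -1.994994); Gamma_ppp = 0.006256, Gamma_ppq = 0.000000, Gamma_pqq = -0.025055, Gamma_qpp = 0.000000, Gamma_qpq = 0.025008, Gamma_qqq = 0.000000; k1 = (1.004679, -1.994994, 0.093403, 0.100247)
  k2: at (p, q) = (0.125273, 0.500292), (dp/dtau, dq/dtau) = (1.007014, -1.992488); Gamma_ppp = 0.007822, Gamma_ppq = 0.000000, Gamma_pqq = -0.031349, Gamma_qpp = 0.000000, Gamma_qpq = 0.031257, Gamma_qqq = 0.000000; k2 = (1.007014, -1.992488, 0.116524, 0.125432)
  k3: at (p, q) = (0.125331, 0.500355), (dp/dtau, dq/dtau) = (1.007592, -1.991858); Gamma_ppp = 0.007826, Gamma_ppq = 0.000000, Gamma_pqq = -0.031364, Gamma_qpp = 0.000000, Gamma_qpq = 0.031271, Gamma_qqq = 0.000000; k3 = (1.007592, -1.991858, 0.116490, 0.125522)
  k4: at (p, q) = (0.150536, 0.450574), (dp/dtau, dq/dtau) = (1.010503, -1.988718); Gamma_ppp = 0.009395, Gamma_ppq = 0.000000, Gamma_pqq = -0.037687, Gamma_qpp = 0.000000, Gamma_qpq = 0.037528, Gamma_qqq = 0.000000; k4 = (1.010503, -1.988718, 0.139459, 0.150831)
  Y <- Y + (h/6)(k1 + 2k2 + 2k3 + k4): p = 0.1505, q = 0.4506, dp/dtau = 1.0105, dq/dtau = -1.9887


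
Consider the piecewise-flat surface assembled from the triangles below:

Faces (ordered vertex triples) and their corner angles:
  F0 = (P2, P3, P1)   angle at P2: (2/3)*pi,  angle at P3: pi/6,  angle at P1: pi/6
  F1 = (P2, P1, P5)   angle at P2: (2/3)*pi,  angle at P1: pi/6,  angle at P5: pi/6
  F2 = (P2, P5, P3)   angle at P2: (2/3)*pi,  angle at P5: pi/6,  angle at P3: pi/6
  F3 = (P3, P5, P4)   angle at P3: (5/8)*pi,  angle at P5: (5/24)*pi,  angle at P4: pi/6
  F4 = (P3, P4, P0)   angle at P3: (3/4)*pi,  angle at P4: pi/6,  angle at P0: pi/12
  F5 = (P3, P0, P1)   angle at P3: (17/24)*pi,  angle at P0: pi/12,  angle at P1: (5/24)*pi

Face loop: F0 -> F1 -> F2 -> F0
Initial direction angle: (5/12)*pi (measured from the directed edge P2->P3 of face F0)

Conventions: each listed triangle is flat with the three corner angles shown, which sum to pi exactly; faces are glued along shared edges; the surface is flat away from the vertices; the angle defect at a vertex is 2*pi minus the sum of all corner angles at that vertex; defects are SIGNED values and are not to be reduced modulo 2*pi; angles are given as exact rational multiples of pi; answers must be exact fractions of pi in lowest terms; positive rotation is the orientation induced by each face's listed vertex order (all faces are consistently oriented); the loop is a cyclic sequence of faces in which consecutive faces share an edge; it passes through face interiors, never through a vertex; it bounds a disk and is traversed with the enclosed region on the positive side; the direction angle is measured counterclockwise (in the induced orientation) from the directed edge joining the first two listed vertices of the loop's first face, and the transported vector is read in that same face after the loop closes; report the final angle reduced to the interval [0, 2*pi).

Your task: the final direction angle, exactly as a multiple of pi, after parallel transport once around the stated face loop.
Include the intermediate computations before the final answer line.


enclosed vertex P2: corner angles sum to 2*pi, defect = 2*pi - 2*pi = 0
the rotation equals the total enclosed defect, so the final angle is initial + defects (mod 2*pi)
final angle = (5/12)*pi + 0 = (5/12)*pi (mod 2*pi)

Answer: final direction angle = (5/12)*pi


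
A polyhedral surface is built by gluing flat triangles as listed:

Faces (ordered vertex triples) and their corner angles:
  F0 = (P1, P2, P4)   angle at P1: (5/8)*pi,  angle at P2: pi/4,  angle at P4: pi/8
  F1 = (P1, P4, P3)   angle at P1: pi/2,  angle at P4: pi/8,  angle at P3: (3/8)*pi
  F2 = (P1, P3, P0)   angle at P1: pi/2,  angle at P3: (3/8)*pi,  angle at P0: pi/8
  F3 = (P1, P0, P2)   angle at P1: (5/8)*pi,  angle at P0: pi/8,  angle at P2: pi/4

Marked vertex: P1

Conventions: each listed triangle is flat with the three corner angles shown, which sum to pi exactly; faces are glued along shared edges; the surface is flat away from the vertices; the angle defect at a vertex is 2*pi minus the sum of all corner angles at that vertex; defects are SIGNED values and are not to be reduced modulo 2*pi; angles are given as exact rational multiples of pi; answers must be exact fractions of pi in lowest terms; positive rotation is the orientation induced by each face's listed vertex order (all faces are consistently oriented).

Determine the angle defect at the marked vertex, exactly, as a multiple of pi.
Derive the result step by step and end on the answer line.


Sum of corner angles at P1: (9/4)*pi
defect = 2*pi - (9/4)*pi

Answer: defect(P1) = -pi/4


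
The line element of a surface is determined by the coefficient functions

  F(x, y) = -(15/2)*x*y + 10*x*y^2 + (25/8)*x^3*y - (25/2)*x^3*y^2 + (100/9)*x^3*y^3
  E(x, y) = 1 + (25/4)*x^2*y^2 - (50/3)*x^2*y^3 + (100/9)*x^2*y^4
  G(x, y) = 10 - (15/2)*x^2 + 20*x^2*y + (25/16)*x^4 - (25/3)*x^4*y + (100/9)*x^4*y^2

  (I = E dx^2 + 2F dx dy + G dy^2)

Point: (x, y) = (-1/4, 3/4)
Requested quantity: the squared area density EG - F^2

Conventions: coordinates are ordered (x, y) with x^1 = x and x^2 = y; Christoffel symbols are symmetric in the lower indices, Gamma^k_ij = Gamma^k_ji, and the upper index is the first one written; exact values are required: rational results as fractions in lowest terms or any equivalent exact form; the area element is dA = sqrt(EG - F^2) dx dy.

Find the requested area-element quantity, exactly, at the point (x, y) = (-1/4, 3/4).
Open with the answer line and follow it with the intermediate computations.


Answer: EG - F^2 = 42905/4096

E = 1, F = 0, G = 42905/4096; EG - F^2 = 42905/4096


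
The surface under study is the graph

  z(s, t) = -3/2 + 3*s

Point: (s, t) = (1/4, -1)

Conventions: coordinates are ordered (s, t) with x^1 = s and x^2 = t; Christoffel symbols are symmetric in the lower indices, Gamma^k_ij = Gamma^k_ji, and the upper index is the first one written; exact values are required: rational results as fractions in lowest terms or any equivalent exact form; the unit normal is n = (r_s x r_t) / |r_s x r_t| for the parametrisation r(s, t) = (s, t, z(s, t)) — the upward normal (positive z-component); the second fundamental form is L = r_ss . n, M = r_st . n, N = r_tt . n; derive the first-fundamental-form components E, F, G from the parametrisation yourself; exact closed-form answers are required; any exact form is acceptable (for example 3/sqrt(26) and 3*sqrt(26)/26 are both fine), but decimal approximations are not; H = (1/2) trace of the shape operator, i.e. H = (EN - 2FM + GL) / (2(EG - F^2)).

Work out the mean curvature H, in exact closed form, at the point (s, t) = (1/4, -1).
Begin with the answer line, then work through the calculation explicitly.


Answer: H = 0

z_s = 3, z_t = 0, z_ss = 0, z_st = 0, z_tt = 0
E = 10, F = 0, G = 1; answer radicand W^2 = 10
unnormalised second-form numerators: l = 0, m = 0, n = 0; L = l/sqrt(10), and similarly M = m/sqrt(W^2), N = n/sqrt(W^2)
H = (E*n - 2*F*m + G*l) / (2*(EG - F^2)*sqrt(W^2)); E*n - 2*F*m + G*l = 0, EG - F^2 = 10, so H = (0)/sqrt(10)


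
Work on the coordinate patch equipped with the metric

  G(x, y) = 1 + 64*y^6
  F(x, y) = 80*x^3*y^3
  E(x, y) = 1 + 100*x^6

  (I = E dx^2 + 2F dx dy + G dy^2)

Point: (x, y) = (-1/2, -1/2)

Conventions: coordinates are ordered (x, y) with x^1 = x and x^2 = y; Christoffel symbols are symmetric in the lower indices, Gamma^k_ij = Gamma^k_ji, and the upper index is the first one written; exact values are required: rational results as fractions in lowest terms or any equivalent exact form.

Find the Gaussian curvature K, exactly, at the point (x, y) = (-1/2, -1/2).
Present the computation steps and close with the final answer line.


E = 41/16, F = 5/4, G = 2, EG - F^2 = 57/16 at the point
E_x = -75/4, E_y = 0, F_x = -15/2, F_y = -15/2, G_x = 0, G_y = -12
E_yy = 0, F_xy = 45, G_xx = 0
Using the Brioschi determinant formula for K from the metric derivatives:
M1 = [[-E_yy/2 + F_xy - G_xx/2, E_x/2, F_x - E_y/2], [F_y - G_x/2, E, F], [G_y/2, F, G]] = [[45, -75/8, -15/2], [-15/2, 41/16, 5/4], [-6, 5/4, 2]]; det M1 = 45
M2 = [[0, E_y/2, G_x/2], [E_y/2, E, F], [G_x/2, F, G]] = [[0, 0, 0], [0, 41/16, 5/4], [0, 5/4, 2]]; det M2 = 0
det M1 - det M2 = 45; K = 45 / (57/16)^2 = 1280/361

Answer: K = 1280/361


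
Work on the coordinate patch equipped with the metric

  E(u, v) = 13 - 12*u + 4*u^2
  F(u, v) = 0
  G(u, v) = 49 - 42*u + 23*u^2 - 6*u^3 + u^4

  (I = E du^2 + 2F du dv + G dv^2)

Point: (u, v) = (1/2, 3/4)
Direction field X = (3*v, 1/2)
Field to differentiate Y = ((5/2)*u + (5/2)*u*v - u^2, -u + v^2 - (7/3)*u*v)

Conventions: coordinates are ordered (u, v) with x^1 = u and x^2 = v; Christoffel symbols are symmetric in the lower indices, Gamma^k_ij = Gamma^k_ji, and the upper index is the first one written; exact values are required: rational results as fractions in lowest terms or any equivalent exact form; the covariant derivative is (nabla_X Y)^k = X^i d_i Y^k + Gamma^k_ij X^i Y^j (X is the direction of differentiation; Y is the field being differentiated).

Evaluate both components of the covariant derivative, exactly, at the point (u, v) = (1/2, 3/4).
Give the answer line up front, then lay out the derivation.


Answer: (nabla_X Y)^u = 2793/512, (nabla_X Y)^v = -6317/1104

E = 8, F = 0, G = 529/16 at the point
E_u = -8, E_v = 0, F_u = 0, F_v = 0, G_u = -23, G_v = 0
EG - F^2 = 529/2;  g^inv = (2/529) * [[529/16, 0], [0, 8]]
first-kind symbols [ij,l] = (1/2)(d_i g_jl + d_j g_il - d_l g_ij): [uu,u] = E_u/2 = -4, [uu,v] = F_u - E_v/2 = 0, [uv,u] = E_v/2 = 0, [uv,v] = G_u/2 = -23/2, [vv,u] = F_v - G_u/2 = 23/2, [vv,v] = G_v/2 = 0
Gamma^u_ij = (G*[ij,u] - F*[ij,v])/(EG - F^2), Gamma^v_ij = (E*[ij,v] - F*[ij,u])/(EG - F^2)
Gamma_uuu = -1/2, Gamma_uuv = 0, Gamma_uvv = 23/16, Gamma_vuu = 0, Gamma_vuv = -8/23, Gamma_vvv = 0
X = (9/4, 1/2), Y = (31/16, -13/16) at the point


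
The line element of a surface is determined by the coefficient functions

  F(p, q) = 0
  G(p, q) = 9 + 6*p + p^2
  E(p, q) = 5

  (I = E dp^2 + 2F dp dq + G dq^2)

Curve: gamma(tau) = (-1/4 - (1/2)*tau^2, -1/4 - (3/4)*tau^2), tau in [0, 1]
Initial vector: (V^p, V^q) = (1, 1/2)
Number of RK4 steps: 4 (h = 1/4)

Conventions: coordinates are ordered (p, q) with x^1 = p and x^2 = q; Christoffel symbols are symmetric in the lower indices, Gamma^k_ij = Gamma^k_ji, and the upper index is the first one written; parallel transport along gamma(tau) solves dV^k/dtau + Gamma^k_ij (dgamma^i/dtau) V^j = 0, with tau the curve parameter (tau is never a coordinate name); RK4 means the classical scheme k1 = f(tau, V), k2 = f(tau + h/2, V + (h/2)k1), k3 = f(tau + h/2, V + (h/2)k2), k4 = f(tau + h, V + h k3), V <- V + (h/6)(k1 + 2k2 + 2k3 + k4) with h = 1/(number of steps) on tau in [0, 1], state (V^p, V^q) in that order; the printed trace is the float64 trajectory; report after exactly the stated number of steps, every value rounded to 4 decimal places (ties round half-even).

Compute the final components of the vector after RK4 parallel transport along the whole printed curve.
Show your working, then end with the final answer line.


gamma'(tau) = (-tau, -(3/2)*tau); f(tau, V)^k = -Gamma^k_ij(gamma(tau)) gamma'^i(tau) V^j; h = 1/4; intermediate values shown to 6 dp
curve data and Christoffel symbols at the stage parameters:
  tau = 0.000000: gamma = (-0.250000, -0.250000), gamma' = (0.000000, 0.000000); Gamma_ppp = 0.000000, Gamma_ppq = 0.000000, Gamma_pqq = -0.550000, Gamma_qpp = 0.000000, Gamma_qpq = 0.363636, Gamma_qqq = 0.000000
  tau = 0.125000: gamma = (-0.257812, -0.261719), gamma' = (-0.125000, -0.187500); Gamma_ppp = 0.000000, Gamma_ppq = 0.000000, Gamma_pqq = -0.548438, Gamma_qpp = 0.000000, Gamma_qpq = 0.364672, Gamma_qqq = 0.000000
  tau = 0.250000: gamma = (-0.281250, -0.296875), gamma' = (-0.250000, -0.375000); Gamma_ppp = 0.000000, Gamma_ppq = 0.000000, Gamma_pqq = -0.543750, Gamma_qpp = 0.000000, Gamma_qpq = 0.367816, Gamma_qqq = 0.000000
  tau = 0.375000: gamma = (-0.320312, -0.355469), gamma' = (-0.375000, -0.562500); Gamma_ppp = 0.000000, Gamma_ppq = 0.000000, Gamma_pqq = -0.535938, Gamma_qpp = 0.000000, Gamma_qpq = 0.373178, Gamma_qqq = 0.000000
  tau = 0.500000: gamma = (-0.375000, -0.437500), gamma' = (-0.500000, -0.750000); Gamma_ppp = 0.000000, Gamma_ppq = 0.000000, Gamma_pqq = -0.525000, Gamma_qpp = 0.000000, Gamma_qpq = 0.380952, Gamma_qqq = 0.000000
  tau = 0.625000: gamma = (-0.445312, -0.542969), gamma' = (-0.625000, -0.937500); Gamma_ppp = 0.000000, Gamma_ppq = 0.000000, Gamma_pqq = -0.510938, Gamma_qpp = 0.000000, Gamma_qpq = 0.391437, Gamma_qqq = 0.000000
  tau = 0.750000: gamma = (-0.531250, -0.671875), gamma' = (-0.750000, -1.125000); Gamma_ppp = 0.000000, Gamma_ppq = 0.000000, Gamma_pqq = -0.493750, Gamma_qpp = 0.000000, Gamma_qpq = 0.405063, Gamma_qqq = 0.000000
  tau = 0.875000: gamma = (-0.632812, -0.824219), gamma' = (-0.875000, -1.312500); Gamma_ppp = 0.000000, Gamma_ppq = 0.000000, Gamma_pqq = -0.473438, Gamma_qpp = 0.000000, Gamma_qpq = 0.422442, Gamma_qqq = 0.000000
  tau = 1.000000: gamma = (-0.750000, -1.000000), gamma' = (-1.000000, -1.500000); Gamma_ppp = 0.000000, Gamma_ppq = 0.000000, Gamma_pqq = -0.450000, Gamma_qpp = 0.000000, Gamma_qpq = 0.444444, Gamma_qqq = 0.000000
step 0: V^p = 1.0000, V^q = 0.5000
step 1: k1 = (0.000000, 0.000000), k2 = (-0.051416, 0.091168), k3 = (-0.052588, 0.091248), k4 = (-0.106605, 0.184192); V <- V + (h/6)(k1 + 2k2 + 2k3 + k4): V^p = 0.9869, V^q = 0.5229
step 2: k1 = (-0.106618, 0.184203), k2 = (-0.164570, 0.280758), k3 = (-0.168209, 0.280926), k4 = (-0.233536, 0.382927); V <- V + (h/6)(k1 + 2k2 + 2k3 + k4): V^p = 0.9450, V^q = 0.5933
step 3: k1 = (-0.233617, 0.383008), k2 = (-0.307132, 0.492934), k3 = (-0.313714, 0.492923), k4 = (-0.398018, 0.612571); V <- V + (h/6)(k1 + 2k2 + 2k3 + k4): V^p = 0.8669, V^q = 0.7170
step 4: k1 = (-0.398244, 0.612865), k2 = (-0.493107, 0.746402), k3 = (-0.503479, 0.745998), k4 = (-0.609829, 0.895574); V <- V + (h/6)(k1 + 2k2 + 2k3 + k4): V^p = 0.7419, V^q = 0.9042

Answer: V^p = 0.7419, V^q = 0.9042


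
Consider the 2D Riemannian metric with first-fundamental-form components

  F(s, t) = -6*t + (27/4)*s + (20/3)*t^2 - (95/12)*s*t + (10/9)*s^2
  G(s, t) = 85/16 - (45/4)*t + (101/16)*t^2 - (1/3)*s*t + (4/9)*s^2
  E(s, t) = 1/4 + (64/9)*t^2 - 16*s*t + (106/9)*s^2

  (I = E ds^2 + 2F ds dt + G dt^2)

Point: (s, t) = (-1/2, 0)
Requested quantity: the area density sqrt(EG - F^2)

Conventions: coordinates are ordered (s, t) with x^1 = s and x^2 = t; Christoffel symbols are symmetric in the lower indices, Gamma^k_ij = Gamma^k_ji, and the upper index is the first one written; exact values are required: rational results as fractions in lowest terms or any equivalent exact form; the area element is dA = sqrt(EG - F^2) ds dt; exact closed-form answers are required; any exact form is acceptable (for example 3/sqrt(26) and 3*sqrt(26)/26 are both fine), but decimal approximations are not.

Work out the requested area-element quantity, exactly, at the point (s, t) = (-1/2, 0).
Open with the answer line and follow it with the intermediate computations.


Answer: sqrt(EG - F^2) = sqrt(4454)/24

E = 115/36, F = -223/72, G = 781/144; EG - F^2 = 2227/288


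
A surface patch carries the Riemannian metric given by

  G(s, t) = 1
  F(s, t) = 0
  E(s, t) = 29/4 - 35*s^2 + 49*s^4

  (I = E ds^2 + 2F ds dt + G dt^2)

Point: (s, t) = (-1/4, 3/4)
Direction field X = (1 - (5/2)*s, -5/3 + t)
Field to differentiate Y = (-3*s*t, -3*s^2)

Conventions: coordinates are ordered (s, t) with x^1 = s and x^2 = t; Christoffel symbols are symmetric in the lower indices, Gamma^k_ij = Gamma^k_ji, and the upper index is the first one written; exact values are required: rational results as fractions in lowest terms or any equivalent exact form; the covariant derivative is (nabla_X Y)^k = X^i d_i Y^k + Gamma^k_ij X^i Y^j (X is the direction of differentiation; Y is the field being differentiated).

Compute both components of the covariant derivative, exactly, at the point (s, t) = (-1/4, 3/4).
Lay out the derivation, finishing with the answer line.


E = 1345/256, F = 0, G = 1 at the point
E_s = 231/16, E_t = 0, F_s = 0, F_t = 0, G_s = 0, G_t = 0
EG - F^2 = 1345/256;  g^inv = (256/1345) * [[1, 0], [0, 1345/256]]
first-kind symbols [ij,l] = (1/2)(d_i g_jl + d_j g_il - d_l g_ij): [ss,s] = E_s/2 = 231/32, [ss,t] = F_s - E_t/2 = 0, [st,s] = E_t/2 = 0, [st,t] = G_s/2 = 0, [tt,s] = F_t - G_s/2 = 0, [tt,t] = G_t/2 = 0
Gamma^s_ij = (G*[ij,s] - F*[ij,t])/(EG - F^2), Gamma^t_ij = (E*[ij,t] - F*[ij,s])/(EG - F^2)
Gamma_sss = 1848/1345, Gamma_sst = 0, Gamma_stt = 0, Gamma_tss = 0, Gamma_tst = 0, Gamma_ttt = 0
X = (13/8, -11/12), Y = (9/16, -3/16) at the point

Answer: (nabla_X Y)^s = -132901/43040, (nabla_X Y)^t = 39/16


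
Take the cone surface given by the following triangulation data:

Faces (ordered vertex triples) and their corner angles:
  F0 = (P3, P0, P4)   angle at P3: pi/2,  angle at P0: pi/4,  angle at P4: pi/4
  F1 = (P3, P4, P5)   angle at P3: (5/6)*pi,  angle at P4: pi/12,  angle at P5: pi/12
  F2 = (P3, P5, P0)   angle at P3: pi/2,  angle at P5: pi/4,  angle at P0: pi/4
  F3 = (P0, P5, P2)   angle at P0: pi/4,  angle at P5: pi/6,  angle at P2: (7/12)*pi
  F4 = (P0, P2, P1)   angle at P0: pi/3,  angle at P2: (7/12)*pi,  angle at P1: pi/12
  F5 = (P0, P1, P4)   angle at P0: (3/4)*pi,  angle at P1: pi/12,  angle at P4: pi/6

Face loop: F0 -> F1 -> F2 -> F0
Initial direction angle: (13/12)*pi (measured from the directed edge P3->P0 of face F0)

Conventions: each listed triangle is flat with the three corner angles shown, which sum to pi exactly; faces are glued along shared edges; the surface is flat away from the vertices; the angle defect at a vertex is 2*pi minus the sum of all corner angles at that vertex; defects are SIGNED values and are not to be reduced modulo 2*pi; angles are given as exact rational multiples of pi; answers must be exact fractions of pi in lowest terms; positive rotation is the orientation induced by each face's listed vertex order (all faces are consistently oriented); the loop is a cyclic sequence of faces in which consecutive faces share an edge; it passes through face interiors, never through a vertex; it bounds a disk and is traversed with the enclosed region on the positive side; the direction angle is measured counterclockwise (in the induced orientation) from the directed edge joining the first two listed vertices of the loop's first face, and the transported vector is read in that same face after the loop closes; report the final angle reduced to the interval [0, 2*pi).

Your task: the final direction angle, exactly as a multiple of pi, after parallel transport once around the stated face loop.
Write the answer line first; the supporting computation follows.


Answer: final direction angle = (5/4)*pi

enclosed vertex P3: corner angles sum to (11/6)*pi, defect = 2*pi - (11/6)*pi = pi/6
final direction = starting direction + enclosed defect total, reduced mod 2*pi (induced orientation)
final angle = (13/12)*pi + pi/6 = (5/4)*pi (mod 2*pi)
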